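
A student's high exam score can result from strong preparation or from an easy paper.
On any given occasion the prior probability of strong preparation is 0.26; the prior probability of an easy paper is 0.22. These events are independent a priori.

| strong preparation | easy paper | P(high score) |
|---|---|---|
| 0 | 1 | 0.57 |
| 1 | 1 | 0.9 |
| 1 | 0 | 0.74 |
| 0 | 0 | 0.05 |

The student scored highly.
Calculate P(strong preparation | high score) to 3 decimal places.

P(strong preparation | high score) ≈ 0.624

For the numerator, keep only strong preparation=true terms: 0.150072 + 0.051480 = 0.201552
Denominator P(high score): 0.05·0.74·0.78 + 0.57·0.74·0.22 + 0.74·0.26·0.78 + 0.9·0.26·0.22 = 0.323208
P(strong preparation | high score) = 0.201552/0.323208 ≈ 0.624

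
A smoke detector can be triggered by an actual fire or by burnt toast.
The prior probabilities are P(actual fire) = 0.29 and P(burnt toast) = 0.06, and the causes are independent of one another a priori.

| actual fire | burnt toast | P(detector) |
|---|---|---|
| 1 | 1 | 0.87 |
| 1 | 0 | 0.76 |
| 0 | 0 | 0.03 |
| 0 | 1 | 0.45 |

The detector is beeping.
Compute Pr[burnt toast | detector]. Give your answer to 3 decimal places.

By total probability over the 4 (actual fire, burnt toast) configurations:
  P(detector) = 0.03·0.71·0.94 + 0.45·0.71·0.06 + 0.76·0.29·0.94 + 0.87·0.29·0.06
        = 0.020022 + 0.019170 + 0.207176 + 0.015138 = 0.261506
Keeping only the burnt toast-present terms gives 0.034308, so
  P(burnt toast | detector) = 0.034308 / 0.261506 ≈ 0.131

Pr[burnt toast | detector] ≈ 0.131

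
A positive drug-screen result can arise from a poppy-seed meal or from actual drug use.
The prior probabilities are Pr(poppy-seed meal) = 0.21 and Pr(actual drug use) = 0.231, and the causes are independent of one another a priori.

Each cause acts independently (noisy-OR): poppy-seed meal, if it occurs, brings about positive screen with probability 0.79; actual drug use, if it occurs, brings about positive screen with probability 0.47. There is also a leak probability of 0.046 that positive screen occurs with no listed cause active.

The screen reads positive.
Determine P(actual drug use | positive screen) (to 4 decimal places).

Under noisy-OR, P(positive screen | causes) = 1 − (1−0.046)·∏(1−qᵢ) over the active causes.
Enumerate the 4 (poppy-seed meal, actual drug use) configurations and weight by the priors:
  P(positive screen) = 0.046·0.79·0.769 + 0.49438·0.79·0.231 + 0.79966·0.21·0.769 + 0.89382·0.21·0.231
        = 0.027945 + 0.090219 + 0.129137 + 0.043359 = 0.290660
Configurations with actual drug use contribute 0.133578, so
  P(actual drug use | positive screen) = 0.133578 / 0.290660 ≈ 0.4596

P(actual drug use | positive screen) ≈ 0.4596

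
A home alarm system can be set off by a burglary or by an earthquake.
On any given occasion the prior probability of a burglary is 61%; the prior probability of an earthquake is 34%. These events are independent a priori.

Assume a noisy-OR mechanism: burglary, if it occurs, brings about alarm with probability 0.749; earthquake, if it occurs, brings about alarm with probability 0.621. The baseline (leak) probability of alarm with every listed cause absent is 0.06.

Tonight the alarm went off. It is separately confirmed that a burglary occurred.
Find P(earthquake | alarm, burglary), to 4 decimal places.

Under noisy-OR, P(alarm | causes) = 1 − (1−0.06)·∏(1−qᵢ) over the active causes.
Weight on earthquake=true, given the evidence: 0.910579*0.34 = 0.309597
Normalizer over all consistent configurations: 0.76406*0.66 + 0.910579*0.34 = 0.813877
Posterior = 0.309597 / 0.813877 ≈ 0.3804

P(earthquake | alarm, burglary) ≈ 0.3804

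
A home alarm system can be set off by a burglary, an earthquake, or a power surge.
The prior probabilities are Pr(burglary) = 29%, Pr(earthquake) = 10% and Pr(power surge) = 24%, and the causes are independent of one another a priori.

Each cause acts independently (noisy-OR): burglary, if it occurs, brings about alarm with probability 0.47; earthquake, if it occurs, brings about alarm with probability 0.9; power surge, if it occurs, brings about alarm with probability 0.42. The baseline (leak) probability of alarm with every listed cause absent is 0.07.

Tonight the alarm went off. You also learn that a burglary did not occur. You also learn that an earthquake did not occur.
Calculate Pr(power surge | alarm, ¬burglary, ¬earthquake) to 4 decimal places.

Pr(power surge | alarm, ¬burglary, ¬earthquake) ≈ 0.6751

Under noisy-OR, P(alarm | causes) = 1 − (1−0.07)·∏(1−qᵢ) over the active causes.
Numerator (weight on configurations with power surge): 0.4606·0.24 = 0.110544
The normalizing constant is 0.07·0.76 + 0.4606·0.24 = 0.163744
P(power surge | alarm, ¬burglary, ¬earthquake) = 0.110544/0.163744 ≈ 0.6751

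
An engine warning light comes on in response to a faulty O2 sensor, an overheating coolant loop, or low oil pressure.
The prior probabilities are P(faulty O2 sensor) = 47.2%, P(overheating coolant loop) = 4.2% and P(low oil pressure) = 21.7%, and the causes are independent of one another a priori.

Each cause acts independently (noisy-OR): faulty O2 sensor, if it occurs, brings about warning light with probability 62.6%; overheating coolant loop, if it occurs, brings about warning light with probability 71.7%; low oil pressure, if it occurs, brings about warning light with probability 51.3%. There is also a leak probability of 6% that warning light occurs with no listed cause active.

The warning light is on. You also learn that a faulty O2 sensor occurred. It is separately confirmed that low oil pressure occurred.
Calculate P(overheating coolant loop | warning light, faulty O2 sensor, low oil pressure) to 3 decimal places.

P(overheating coolant loop | warning light, faulty O2 sensor, low oil pressure) ≈ 0.048

Under noisy-OR, P(warning light | causes) = 1 − (1−0.06)·∏(1−qᵢ) over the active causes.
For the numerator, keep only overheating coolant loop=true terms: 0.951548·0.042 = 0.039965
The normalizing constant is 0.82879·0.958 + 0.951548·0.042 = 0.833946
Posterior = 0.039965 / 0.833946 ≈ 0.048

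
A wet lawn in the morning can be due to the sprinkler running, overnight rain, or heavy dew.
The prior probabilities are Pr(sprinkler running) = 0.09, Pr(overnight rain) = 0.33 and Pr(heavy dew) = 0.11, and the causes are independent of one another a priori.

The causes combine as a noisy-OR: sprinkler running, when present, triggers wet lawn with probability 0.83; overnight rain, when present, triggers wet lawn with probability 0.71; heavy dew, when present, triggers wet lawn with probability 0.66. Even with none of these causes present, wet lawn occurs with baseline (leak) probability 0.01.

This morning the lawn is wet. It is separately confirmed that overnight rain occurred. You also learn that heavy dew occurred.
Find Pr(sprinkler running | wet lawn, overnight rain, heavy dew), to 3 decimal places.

Pr(sprinkler running | wet lawn, overnight rain, heavy dew) ≈ 0.097

Under noisy-OR, P(wet lawn | causes) = 1 − (1−0.01)·∏(1−qᵢ) over the active causes.
P(wet lawn | overnight rain, heavy dew) = 0.902386×0.91 + 0.983406×0.09 = 0.821171 + 0.088507 = 0.909678
Restricting to configurations with sprinkler running present: 0.983406×0.09 = 0.088507.
Hence the posterior is 0.088507/0.909678 ≈ 0.097.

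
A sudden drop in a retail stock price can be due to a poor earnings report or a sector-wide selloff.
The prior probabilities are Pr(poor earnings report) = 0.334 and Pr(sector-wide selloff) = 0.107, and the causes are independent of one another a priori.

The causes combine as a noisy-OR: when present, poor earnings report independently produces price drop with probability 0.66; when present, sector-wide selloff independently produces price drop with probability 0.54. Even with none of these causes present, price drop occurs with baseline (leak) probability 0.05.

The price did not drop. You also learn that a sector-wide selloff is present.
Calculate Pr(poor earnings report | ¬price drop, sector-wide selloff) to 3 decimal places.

Pr(poor earnings report | ¬price drop, sector-wide selloff) ≈ 0.146

Under noisy-OR, P(price drop | causes) = 1 − (1−0.05)·∏(1−qᵢ) over the active causes.
P(¬price drop | sector-wide selloff) = 0.437*0.666 + 0.14858*0.334 = 0.291042 + 0.049626 = 0.340668
Restricting to configurations with poor earnings report present: 0.14858*0.334 = 0.049626.
P(poor earnings report | ¬price drop, sector-wide selloff) = 0.049626 / 0.340668 ≈ 0.146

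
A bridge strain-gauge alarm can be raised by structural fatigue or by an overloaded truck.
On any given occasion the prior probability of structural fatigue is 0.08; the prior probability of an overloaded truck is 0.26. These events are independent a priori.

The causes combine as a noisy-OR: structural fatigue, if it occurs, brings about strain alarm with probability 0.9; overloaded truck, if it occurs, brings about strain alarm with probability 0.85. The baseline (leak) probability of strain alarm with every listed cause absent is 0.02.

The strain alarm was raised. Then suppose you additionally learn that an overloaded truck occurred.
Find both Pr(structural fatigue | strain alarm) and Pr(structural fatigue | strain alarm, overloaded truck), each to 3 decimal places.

Under noisy-OR, P(strain alarm | causes) = 1 − (1−0.02)·∏(1−qᵢ) over the active causes.
Enumerate the 4 (structural fatigue, overloaded truck) configurations and weight by the priors:
  P(strain alarm) = 0.02×0.92×0.74 + 0.853×0.92×0.26 + 0.902×0.08×0.74 + 0.9853×0.08×0.26
        = 0.013616 + 0.204038 + 0.053398 + 0.020494 = 0.291546
Keeping only the structural fatigue-present terms gives 0.073892, so
  P(structural fatigue | strain alarm) = 0.073892 / 0.291546 ≈ 0.253

Now also conditioning on overloaded truck=true:
By total probability over both values of structural fatigue:
  P(strain alarm | overloaded truck) = 0.853·0.92 + 0.9853·0.08
        = 0.784760 + 0.078824 = 0.863584
The terms with structural fatigue present sum to 0.078824, so
  P(structural fatigue | strain alarm, overloaded truck) = 0.078824 / 0.863584 ≈ 0.091
— overloaded truck explains away the evidence for structural fatigue.

Pr(structural fatigue | strain alarm) ≈ 0.253; Pr(structural fatigue | strain alarm, overloaded truck) ≈ 0.091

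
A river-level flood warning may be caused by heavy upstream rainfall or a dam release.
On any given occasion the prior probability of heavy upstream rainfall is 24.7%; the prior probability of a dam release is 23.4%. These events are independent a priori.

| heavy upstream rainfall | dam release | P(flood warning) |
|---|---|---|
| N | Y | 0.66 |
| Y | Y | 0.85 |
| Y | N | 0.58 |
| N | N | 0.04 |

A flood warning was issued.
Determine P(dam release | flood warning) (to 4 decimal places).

P(dam release | flood warning) ≈ 0.5547

For the numerator, keep only dam release=true terms: 0.116293 + 0.049128 = 0.165421
The normalizing constant is 0.04·0.753·0.766 + 0.66·0.753·0.234 + 0.58·0.247·0.766 + 0.85·0.247·0.234 = 0.298230
P(dam release | flood warning) = 0.165421/0.298230 ≈ 0.5547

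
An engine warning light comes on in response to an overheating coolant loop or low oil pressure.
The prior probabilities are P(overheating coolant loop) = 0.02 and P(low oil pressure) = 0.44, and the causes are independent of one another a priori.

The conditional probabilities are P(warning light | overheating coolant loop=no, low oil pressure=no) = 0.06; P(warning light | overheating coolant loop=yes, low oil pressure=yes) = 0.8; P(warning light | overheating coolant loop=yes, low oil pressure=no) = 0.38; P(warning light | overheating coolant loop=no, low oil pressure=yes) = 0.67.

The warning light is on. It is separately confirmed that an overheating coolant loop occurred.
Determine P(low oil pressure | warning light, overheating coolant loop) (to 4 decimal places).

By total probability over both values of low oil pressure:
  P(warning light | overheating coolant loop) = 0.38·0.56 + 0.8·0.44
        = 0.212800 + 0.352000 = 0.564800
Keeping only the low oil pressure-present terms gives 0.352000, so
  P(low oil pressure | warning light, overheating coolant loop) = 0.352000 / 0.564800 ≈ 0.6232

P(low oil pressure | warning light, overheating coolant loop) ≈ 0.6232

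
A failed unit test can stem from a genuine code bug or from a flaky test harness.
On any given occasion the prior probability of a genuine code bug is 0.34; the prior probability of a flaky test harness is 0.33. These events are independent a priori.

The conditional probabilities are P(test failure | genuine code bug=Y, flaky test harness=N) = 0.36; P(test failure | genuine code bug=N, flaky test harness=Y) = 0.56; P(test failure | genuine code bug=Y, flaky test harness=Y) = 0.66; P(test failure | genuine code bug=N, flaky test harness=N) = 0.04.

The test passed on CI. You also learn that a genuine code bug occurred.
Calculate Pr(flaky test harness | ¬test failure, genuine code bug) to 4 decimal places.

P(¬test failure | genuine code bug) = 0.64*0.67 + 0.34*0.33 = 0.428800 + 0.112200 = 0.541000
Of this, 0.112200 comes from 0.34*0.33 (the flaky test harness=true cases).
P(flaky test harness | ¬test failure, genuine code bug) = 0.112200 / 0.541000 ≈ 0.2074

Pr(flaky test harness | ¬test failure, genuine code bug) ≈ 0.2074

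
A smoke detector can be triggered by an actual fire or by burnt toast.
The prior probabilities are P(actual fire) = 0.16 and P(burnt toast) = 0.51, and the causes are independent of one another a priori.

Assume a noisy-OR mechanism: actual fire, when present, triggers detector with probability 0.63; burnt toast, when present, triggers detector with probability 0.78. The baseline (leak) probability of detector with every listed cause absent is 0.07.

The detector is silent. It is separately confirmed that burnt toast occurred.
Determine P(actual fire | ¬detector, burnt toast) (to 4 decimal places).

P(actual fire | ¬detector, burnt toast) ≈ 0.0658

Under noisy-OR, P(detector | causes) = 1 − (1−0.07)·∏(1−qᵢ) over the active causes.
Weight on actual fire=true, given the evidence: 0.075702·0.16 = 0.012112
The normalizing constant is 0.2046·0.84 + 0.075702·0.16 = 0.183976
Posterior = 0.012112 / 0.183976 ≈ 0.0658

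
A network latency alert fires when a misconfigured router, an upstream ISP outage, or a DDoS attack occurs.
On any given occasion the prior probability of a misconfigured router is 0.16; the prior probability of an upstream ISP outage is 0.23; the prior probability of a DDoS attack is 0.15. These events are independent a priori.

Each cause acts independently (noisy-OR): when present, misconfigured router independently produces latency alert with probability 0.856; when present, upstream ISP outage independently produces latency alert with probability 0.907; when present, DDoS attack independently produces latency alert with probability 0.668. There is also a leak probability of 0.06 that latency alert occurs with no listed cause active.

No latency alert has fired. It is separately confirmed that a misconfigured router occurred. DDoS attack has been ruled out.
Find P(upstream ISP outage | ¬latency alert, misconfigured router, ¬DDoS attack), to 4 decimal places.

P(upstream ISP outage | ¬latency alert, misconfigured router, ¬DDoS attack) ≈ 0.0270

Under noisy-OR, P(latency alert | causes) = 1 − (1−0.06)·∏(1−qᵢ) over the active causes.
P(¬latency alert | misconfigured router, ¬DDoS attack) = 0.13536·0.77 + 0.012588·0.23 = 0.104227 + 0.002895 = 0.107122
Restricting to configurations with upstream ISP outage present: 0.012588·0.23 = 0.002895.
Hence the posterior is 0.002895/0.107122 ≈ 0.0270.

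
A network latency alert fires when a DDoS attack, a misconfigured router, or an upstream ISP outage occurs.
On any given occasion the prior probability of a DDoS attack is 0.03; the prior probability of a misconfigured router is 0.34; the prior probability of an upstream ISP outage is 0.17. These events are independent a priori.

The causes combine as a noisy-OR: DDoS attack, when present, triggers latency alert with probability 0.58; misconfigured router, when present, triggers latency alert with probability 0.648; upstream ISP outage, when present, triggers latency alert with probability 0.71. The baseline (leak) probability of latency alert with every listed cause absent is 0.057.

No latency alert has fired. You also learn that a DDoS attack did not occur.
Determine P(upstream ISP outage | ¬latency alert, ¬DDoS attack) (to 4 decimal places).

P(upstream ISP outage | ¬latency alert, ¬DDoS attack) ≈ 0.0561

Under noisy-OR, P(latency alert | causes) = 1 − (1−0.057)·∏(1−qᵢ) over the active causes.
Sum P(¬latency alert|·) weighted by the priors over the 4 (misconfigured router, upstream ISP outage) configurations:
  P(¬latency alert | ¬DDoS attack) = 0.943·0.66·0.83 + 0.27347·0.66·0.17 + 0.331936·0.34·0.83 + 0.096261·0.34·0.17
        = 0.516575 + 0.030683 + 0.093672 + 0.005564 = 0.646494
Keeping only the upstream ISP outage-present terms gives 0.036247, so
  P(upstream ISP outage | ¬latency alert, ¬DDoS attack) = 0.036247 / 0.646494 ≈ 0.0561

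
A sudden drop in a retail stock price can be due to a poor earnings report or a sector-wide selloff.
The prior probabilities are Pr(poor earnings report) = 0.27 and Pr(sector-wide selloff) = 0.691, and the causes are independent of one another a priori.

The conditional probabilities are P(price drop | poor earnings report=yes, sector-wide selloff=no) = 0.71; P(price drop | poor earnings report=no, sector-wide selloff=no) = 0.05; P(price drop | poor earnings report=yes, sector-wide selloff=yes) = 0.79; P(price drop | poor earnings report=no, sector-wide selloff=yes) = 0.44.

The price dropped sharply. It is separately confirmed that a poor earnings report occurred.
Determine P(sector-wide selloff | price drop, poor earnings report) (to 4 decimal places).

Sum P(price drop|·) weighted by the priors over both values of sector-wide selloff:
  P(price drop | poor earnings report) = 0.71*0.309 + 0.79*0.691
        = 0.219390 + 0.545890 = 0.765280
Configurations with sector-wide selloff contribute 0.545890, so
  P(sector-wide selloff | price drop, poor earnings report) = 0.545890 / 0.765280 ≈ 0.7133

P(sector-wide selloff | price drop, poor earnings report) ≈ 0.7133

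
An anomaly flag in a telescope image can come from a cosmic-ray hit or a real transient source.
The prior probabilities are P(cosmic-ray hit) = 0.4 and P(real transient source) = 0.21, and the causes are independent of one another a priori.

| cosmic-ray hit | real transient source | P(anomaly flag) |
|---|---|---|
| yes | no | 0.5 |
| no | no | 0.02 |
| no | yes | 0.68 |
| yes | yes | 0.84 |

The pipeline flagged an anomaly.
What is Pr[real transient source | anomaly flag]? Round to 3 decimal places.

Enumerate the 4 (cosmic-ray hit, real transient source) configurations and weight by the priors:
  P(anomaly flag) = 0.02*0.6*0.79 + 0.68*0.6*0.21 + 0.5*0.4*0.79 + 0.84*0.4*0.21
        = 0.009480 + 0.085680 + 0.158000 + 0.070560 = 0.323720
Configurations with real transient source contribute 0.156240, so
  P(real transient source | anomaly flag) = 0.156240 / 0.323720 ≈ 0.483

Pr[real transient source | anomaly flag] ≈ 0.483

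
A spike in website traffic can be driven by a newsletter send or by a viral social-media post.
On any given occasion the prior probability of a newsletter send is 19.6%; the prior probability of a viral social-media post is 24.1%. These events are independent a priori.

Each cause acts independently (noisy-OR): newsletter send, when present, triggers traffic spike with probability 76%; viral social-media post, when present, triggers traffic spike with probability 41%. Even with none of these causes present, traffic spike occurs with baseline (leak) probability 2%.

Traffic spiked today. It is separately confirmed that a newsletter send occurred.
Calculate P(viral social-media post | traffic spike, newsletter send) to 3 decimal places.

P(viral social-media post | traffic spike, newsletter send) ≈ 0.263

Under noisy-OR, P(traffic spike | causes) = 1 − (1−0.02)·∏(1−qᵢ) over the active causes.
For the numerator, keep only viral social-media post=true terms: 0.861232*0.241 = 0.207557
Denominator P(traffic spike | newsletter send): 0.7648*0.759 + 0.861232*0.241 = 0.788040
P(viral social-media post | traffic spike, newsletter send) = 0.207557/0.788040 ≈ 0.263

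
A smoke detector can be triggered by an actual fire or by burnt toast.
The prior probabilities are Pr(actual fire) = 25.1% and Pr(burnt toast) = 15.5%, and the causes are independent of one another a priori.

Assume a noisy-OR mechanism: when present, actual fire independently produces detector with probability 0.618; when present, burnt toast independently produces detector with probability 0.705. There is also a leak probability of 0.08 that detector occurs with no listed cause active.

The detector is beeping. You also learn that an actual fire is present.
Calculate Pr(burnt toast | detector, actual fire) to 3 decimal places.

Pr(burnt toast | detector, actual fire) ≈ 0.202

Under noisy-OR, P(detector | causes) = 1 − (1−0.08)·∏(1−qᵢ) over the active causes.
By total probability over both values of burnt toast:
  P(detector | actual fire) = 0.64856*0.845 + 0.896325*0.155
        = 0.548033 + 0.138930 = 0.686963
Configurations with burnt toast contribute 0.138930, so
  P(burnt toast | detector, actual fire) = 0.138930 / 0.686963 ≈ 0.202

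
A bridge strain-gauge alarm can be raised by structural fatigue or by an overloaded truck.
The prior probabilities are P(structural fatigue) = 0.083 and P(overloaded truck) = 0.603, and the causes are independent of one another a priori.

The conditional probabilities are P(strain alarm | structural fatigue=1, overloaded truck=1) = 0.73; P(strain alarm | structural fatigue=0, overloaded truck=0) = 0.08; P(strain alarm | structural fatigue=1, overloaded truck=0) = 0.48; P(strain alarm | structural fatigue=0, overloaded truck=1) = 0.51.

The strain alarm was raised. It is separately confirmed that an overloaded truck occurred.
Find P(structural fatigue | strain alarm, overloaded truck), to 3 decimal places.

By total probability over both values of structural fatigue:
  P(strain alarm | overloaded truck) = 0.51*0.917 + 0.73*0.083
        = 0.467670 + 0.060590 = 0.528260
The terms with structural fatigue present sum to 0.060590, so
  P(structural fatigue | strain alarm, overloaded truck) = 0.060590 / 0.528260 ≈ 0.115

P(structural fatigue | strain alarm, overloaded truck) ≈ 0.115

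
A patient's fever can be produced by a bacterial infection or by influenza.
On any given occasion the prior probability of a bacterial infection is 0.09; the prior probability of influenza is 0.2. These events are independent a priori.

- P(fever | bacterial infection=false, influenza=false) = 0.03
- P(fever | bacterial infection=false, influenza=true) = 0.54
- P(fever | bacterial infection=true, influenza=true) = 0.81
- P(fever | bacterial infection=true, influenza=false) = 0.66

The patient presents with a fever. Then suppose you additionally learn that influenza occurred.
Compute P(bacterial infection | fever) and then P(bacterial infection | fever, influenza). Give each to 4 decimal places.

Enumerate the 4 (bacterial infection, influenza) configurations and weight by the priors:
  P(fever) = 0.03*0.91*0.8 + 0.54*0.91*0.2 + 0.66*0.09*0.8 + 0.81*0.09*0.2
        = 0.021840 + 0.098280 + 0.047520 + 0.014580 = 0.182220
Configurations with bacterial infection contribute 0.062100, so
  P(bacterial infection | fever) = 0.062100 / 0.182220 ≈ 0.3408

Now condition on the additional information:
By total probability over both values of bacterial infection:
  P(fever | influenza) = 0.54×0.91 + 0.81×0.09
        = 0.491400 + 0.072900 = 0.564300
Keeping only the bacterial infection-present terms gives 0.072900, so
  P(bacterial infection | fever, influenza) = 0.072900 / 0.564300 ≈ 0.1292
Conditioning on influenza lowers the posterior on bacterial infection: the classic explaining-away effect in a common-effect structure.

P(bacterial infection | fever) ≈ 0.3408; P(bacterial infection | fever, influenza) ≈ 0.1292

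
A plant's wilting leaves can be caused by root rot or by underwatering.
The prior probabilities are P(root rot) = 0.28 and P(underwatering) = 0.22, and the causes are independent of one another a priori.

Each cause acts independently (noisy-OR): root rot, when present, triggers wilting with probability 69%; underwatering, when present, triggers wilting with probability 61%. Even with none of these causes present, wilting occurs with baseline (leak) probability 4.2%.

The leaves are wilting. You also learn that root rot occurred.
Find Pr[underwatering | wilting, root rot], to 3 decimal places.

Pr[underwatering | wilting, root rot] ≈ 0.262

Under noisy-OR, P(wilting | causes) = 1 − (1−0.042)·∏(1−qᵢ) over the active causes.
By total probability over both values of underwatering:
  P(wilting | root rot) = 0.70302·0.78 + 0.884178·0.22
        = 0.548356 + 0.194519 = 0.742875
Configurations with underwatering contribute 0.194519, so
  P(underwatering | wilting, root rot) = 0.194519 / 0.742875 ≈ 0.262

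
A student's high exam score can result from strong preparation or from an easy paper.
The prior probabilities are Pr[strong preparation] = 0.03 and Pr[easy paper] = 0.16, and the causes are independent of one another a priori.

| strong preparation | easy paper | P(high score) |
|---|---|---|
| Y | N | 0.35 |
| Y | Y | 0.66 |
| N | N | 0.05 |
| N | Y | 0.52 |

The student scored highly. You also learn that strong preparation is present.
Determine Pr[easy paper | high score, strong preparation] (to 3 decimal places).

Enumerate both values of easy paper and weight by the priors:
  P(high score | strong preparation) = 0.35*0.84 + 0.66*0.16
        = 0.294000 + 0.105600 = 0.399600
Configurations with easy paper contribute 0.105600, so
  P(easy paper | high score, strong preparation) = 0.105600 / 0.399600 ≈ 0.264

Pr[easy paper | high score, strong preparation] ≈ 0.264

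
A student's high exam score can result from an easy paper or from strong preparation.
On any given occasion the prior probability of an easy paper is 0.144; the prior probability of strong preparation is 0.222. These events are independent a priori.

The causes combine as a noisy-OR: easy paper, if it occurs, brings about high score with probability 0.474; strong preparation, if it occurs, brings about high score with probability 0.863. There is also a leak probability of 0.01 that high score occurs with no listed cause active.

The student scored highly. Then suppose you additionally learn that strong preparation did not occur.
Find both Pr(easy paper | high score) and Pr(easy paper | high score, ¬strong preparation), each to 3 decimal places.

Under noisy-OR, P(high score | causes) = 1 − (1−0.01)·∏(1−qᵢ) over the active causes.
P(high score) = 0.01·0.856·0.778 + 0.86437·0.856·0.222 + 0.47926·0.144·0.778 + 0.928659·0.144·0.222 = 0.006660 + 0.164258 + 0.053692 + 0.029687 = 0.254297
Of this, 0.083379 comes from 0.053692 + 0.029687 (the easy paper=true cases).
So P(easy paper | high score) = 0.083379/0.254297 ≈ 0.328.

Now condition on the additional information:
For the numerator, keep only easy paper=true terms: 0.47926·0.144 = 0.069013
The normalizing constant is 0.01·0.856 + 0.47926·0.144 = 0.077573
Posterior = 0.069013 / 0.077573 ≈ 0.890
With strong preparation excluded, easy paper must carry more of the explanatory weight for the high score.

Pr(easy paper | high score) ≈ 0.328; Pr(easy paper | high score, ¬strong preparation) ≈ 0.890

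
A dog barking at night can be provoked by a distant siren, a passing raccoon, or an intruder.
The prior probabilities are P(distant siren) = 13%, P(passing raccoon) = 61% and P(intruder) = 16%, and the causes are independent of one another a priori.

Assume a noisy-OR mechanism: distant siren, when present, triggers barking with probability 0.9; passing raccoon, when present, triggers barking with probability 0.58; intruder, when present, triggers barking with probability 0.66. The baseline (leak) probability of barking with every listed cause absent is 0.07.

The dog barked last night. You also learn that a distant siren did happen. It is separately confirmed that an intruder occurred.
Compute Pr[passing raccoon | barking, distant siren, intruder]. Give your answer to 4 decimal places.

Pr[passing raccoon | barking, distant siren, intruder] ≈ 0.6145

Under noisy-OR, P(barking | causes) = 1 − (1−0.07)·∏(1−qᵢ) over the active causes.
By total probability over both values of passing raccoon:
  P(barking | distant siren, intruder) = 0.96838×0.39 + 0.98672×0.61
        = 0.377668 + 0.601899 = 0.979567
Keeping only the passing raccoon-present terms gives 0.601899, so
  P(passing raccoon | barking, distant siren, intruder) = 0.601899 / 0.979567 ≈ 0.6145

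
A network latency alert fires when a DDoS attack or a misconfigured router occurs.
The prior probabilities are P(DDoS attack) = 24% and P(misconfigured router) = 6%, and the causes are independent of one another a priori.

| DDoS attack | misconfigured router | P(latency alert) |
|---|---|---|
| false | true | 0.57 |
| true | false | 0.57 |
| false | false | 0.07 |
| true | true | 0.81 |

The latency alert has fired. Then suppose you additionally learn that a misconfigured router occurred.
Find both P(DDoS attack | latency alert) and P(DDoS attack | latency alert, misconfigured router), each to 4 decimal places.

Weight on DDoS attack=true, given the evidence: 0.128592 + 0.011664 = 0.140256
Denominator P(latency alert): 0.07×0.76×0.94 + 0.57×0.76×0.06 + 0.57×0.24×0.94 + 0.81×0.24×0.06 = 0.216256
P(DDoS attack | latency alert) = 0.140256/0.216256 ≈ 0.6486

Now condition on the additional information:
Enumerate both values of DDoS attack and weight by the priors:
  P(latency alert | misconfigured router) = 0.57*0.76 + 0.81*0.24
        = 0.433200 + 0.194400 = 0.627600
Configurations with DDoS attack contribute 0.194400, so
  P(DDoS attack | latency alert, misconfigured router) = 0.194400 / 0.627600 ≈ 0.3098
Conditioning on misconfigured router lowers the posterior on DDoS attack: the classic explaining-away effect in a common-effect structure.

P(DDoS attack | latency alert) ≈ 0.6486; P(DDoS attack | latency alert, misconfigured router) ≈ 0.3098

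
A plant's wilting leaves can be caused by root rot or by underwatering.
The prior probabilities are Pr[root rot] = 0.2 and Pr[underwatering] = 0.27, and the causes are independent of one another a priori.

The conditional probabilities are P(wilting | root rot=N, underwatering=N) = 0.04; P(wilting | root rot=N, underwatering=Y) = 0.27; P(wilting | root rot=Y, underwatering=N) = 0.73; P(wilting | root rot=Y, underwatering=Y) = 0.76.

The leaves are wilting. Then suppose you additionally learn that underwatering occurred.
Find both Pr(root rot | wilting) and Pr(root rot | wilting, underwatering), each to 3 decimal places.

Pr(root rot | wilting) ≈ 0.644; Pr(root rot | wilting, underwatering) ≈ 0.413

For the numerator, keep only root rot=true terms: 0.106580 + 0.041040 = 0.147620
Denominator P(wilting): 0.04*0.8*0.73 + 0.27*0.8*0.27 + 0.73*0.2*0.73 + 0.76*0.2*0.27 = 0.229300
Posterior = 0.147620 / 0.229300 ≈ 0.644

Now condition on the additional information:
Numerator (weight on configurations with root rot): 0.76×0.2 = 0.152000
Denominator P(wilting | underwatering): 0.27×0.8 + 0.76×0.2 = 0.368000
P(root rot | wilting, underwatering) = 0.152000/0.368000 ≈ 0.413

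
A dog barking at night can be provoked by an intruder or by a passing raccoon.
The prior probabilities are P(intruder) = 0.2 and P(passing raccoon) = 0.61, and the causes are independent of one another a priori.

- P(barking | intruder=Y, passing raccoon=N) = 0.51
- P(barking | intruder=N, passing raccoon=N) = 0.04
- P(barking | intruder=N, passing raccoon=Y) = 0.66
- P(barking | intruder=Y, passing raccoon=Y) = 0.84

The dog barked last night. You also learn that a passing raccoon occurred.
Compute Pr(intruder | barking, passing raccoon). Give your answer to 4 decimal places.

Pr(intruder | barking, passing raccoon) ≈ 0.2414

P(barking | passing raccoon) = 0.66·0.8 + 0.84·0.2 = 0.528000 + 0.168000 = 0.696000
Of this, 0.168000 comes from 0.84·0.2 (the intruder=true cases).
P(intruder | barking, passing raccoon) = 0.168000 / 0.696000 ≈ 0.2414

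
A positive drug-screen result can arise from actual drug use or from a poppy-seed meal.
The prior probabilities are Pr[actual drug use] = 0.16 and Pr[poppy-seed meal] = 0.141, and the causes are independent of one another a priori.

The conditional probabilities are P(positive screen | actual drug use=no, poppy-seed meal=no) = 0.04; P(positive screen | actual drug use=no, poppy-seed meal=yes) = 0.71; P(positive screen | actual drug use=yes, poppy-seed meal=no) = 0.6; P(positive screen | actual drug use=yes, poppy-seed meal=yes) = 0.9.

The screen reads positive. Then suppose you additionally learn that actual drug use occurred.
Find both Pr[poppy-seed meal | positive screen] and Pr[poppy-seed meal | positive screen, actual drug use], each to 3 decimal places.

P(positive screen) = 0.04*0.84*0.859 + 0.71*0.84*0.141 + 0.6*0.16*0.859 + 0.9*0.16*0.141 = 0.028862 + 0.084092 + 0.082464 + 0.020304 = 0.215722
Of this, 0.104396 comes from 0.084092 + 0.020304 (the poppy-seed meal=true cases).
P(poppy-seed meal | positive screen) = 0.104396 / 0.215722 ≈ 0.484

With the extra evidence:
Numerator (weight on configurations with poppy-seed meal): 0.9·0.141 = 0.126900
The normalizing constant is 0.6·0.859 + 0.9·0.141 = 0.642300
P(poppy-seed meal | positive screen, actual drug use) = 0.126900/0.642300 ≈ 0.198
This is intercausal reasoning (explaining away): once actual drug use accounts for the positive screen, poppy-seed meal becomes less likely.

Pr[poppy-seed meal | positive screen] ≈ 0.484; Pr[poppy-seed meal | positive screen, actual drug use] ≈ 0.198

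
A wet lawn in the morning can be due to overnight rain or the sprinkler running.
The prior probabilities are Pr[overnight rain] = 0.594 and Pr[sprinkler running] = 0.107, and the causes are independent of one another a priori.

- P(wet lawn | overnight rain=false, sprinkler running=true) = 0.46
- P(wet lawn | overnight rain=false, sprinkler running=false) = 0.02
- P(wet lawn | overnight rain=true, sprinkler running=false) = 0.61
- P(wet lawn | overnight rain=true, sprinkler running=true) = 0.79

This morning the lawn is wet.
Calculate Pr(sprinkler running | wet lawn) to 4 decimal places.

Pr(sprinkler running | wet lawn) ≈ 0.1750

Numerator (weight on configurations with sprinkler running): 0.019983 + 0.050211 = 0.070194
Denominator P(wet lawn): 0.02·0.406·0.893 + 0.46·0.406·0.107 + 0.61·0.594·0.893 + 0.79·0.594·0.107 = 0.401015
Posterior = 0.070194 / 0.401015 ≈ 0.1750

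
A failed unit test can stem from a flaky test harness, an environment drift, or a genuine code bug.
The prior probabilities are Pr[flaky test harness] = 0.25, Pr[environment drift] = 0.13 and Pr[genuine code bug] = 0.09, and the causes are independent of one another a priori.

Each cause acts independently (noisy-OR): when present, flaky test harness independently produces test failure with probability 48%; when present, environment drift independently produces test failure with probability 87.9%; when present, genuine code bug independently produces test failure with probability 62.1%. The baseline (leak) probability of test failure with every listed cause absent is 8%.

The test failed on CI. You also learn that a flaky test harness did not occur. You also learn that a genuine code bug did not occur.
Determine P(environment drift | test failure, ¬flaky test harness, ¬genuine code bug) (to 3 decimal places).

Under noisy-OR, P(test failure | causes) = 1 − (1−0.08)·∏(1−qᵢ) over the active causes.
P(test failure | ¬flaky test harness, ¬genuine code bug) = 0.08×0.87 + 0.88868×0.13 = 0.069600 + 0.115528 = 0.185128
Of this, 0.115528 comes from 0.88868×0.13 (the environment drift=true cases).
P(environment drift | test failure, ¬flaky test harness, ¬genuine code bug) = 0.115528 / 0.185128 ≈ 0.624

P(environment drift | test failure, ¬flaky test harness, ¬genuine code bug) ≈ 0.624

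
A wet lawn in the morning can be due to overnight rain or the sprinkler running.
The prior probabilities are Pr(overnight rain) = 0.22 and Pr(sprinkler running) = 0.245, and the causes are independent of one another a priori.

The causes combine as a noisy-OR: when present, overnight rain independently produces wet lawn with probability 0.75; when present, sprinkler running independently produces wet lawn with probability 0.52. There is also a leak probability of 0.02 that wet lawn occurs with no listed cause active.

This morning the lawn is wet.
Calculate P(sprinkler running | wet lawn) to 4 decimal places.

Under noisy-OR, P(wet lawn | causes) = 1 − (1−0.02)·∏(1−qᵢ) over the active causes.
Sum P(wet lawn|·) weighted by the priors over the 4 (overnight rain, sprinkler running) configurations:
  P(wet lawn) = 0.02×0.78×0.755 + 0.5296×0.78×0.245 + 0.755×0.22×0.755 + 0.8824×0.22×0.245
        = 0.011778 + 0.101207 + 0.125406 + 0.047561 = 0.285952
Keeping only the sprinkler running-present terms gives 0.148768, so
  P(sprinkler running | wet lawn) = 0.148768 / 0.285952 ≈ 0.5203

P(sprinkler running | wet lawn) ≈ 0.5203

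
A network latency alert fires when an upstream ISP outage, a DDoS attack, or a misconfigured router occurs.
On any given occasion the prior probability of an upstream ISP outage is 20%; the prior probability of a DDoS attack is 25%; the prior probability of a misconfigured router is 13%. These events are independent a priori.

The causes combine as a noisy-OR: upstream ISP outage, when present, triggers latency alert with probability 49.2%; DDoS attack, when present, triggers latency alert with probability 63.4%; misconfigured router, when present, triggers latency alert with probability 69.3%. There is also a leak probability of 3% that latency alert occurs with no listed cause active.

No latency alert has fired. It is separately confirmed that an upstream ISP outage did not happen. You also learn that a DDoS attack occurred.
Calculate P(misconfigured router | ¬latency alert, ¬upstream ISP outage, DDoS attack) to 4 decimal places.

P(misconfigured router | ¬latency alert, ¬upstream ISP outage, DDoS attack) ≈ 0.0439

Under noisy-OR, P(latency alert | causes) = 1 − (1−0.03)·∏(1−qᵢ) over the active causes.
Weight on misconfigured router=true, given the evidence: 0.108991×0.13 = 0.014169
The normalizing constant is 0.35502×0.87 + 0.108991×0.13 = 0.323036
P(misconfigured router | ¬latency alert, ¬upstream ISP outage, DDoS attack) = 0.014169/0.323036 ≈ 0.0439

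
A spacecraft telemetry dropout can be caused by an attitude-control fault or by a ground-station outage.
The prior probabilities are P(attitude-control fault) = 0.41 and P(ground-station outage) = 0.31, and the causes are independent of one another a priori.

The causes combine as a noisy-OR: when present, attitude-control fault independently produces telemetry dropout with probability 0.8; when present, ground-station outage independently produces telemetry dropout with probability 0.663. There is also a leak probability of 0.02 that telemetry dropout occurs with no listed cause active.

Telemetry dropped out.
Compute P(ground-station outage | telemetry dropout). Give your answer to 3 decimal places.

P(ground-station outage | telemetry dropout) ≈ 0.506

Under noisy-OR, P(telemetry dropout | causes) = 1 − (1−0.02)·∏(1−qᵢ) over the active causes.
Sum P(telemetry dropout|·) weighted by the priors over the 4 (attitude-control fault, ground-station outage) configurations:
  P(telemetry dropout) = 0.02×0.59×0.69 + 0.66974×0.59×0.31 + 0.804×0.41×0.69 + 0.933948×0.41×0.31
        = 0.008142 + 0.122495 + 0.227452 + 0.118705 = 0.476794
The terms with ground-station outage present sum to 0.241200, so
  P(ground-station outage | telemetry dropout) = 0.241200 / 0.476794 ≈ 0.506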